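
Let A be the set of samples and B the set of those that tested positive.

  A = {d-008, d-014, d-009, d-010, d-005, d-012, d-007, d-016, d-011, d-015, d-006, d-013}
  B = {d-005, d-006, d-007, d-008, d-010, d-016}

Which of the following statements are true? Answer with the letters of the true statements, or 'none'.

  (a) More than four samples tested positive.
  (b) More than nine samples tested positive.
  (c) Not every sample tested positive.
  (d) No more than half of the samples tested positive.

(a), (c), (d)

|A| = 12, |A ∩ B| = 6, |A ∖ B| = 6.
(a) |A ∩ B| > 4: holds.
(b) |A ∩ B| > 9: fails.
(c) A ⊄ B (|A ∖ B| ≥ 1): holds.
(d) |A ∩ B| ≤ |A ∖ B|: holds.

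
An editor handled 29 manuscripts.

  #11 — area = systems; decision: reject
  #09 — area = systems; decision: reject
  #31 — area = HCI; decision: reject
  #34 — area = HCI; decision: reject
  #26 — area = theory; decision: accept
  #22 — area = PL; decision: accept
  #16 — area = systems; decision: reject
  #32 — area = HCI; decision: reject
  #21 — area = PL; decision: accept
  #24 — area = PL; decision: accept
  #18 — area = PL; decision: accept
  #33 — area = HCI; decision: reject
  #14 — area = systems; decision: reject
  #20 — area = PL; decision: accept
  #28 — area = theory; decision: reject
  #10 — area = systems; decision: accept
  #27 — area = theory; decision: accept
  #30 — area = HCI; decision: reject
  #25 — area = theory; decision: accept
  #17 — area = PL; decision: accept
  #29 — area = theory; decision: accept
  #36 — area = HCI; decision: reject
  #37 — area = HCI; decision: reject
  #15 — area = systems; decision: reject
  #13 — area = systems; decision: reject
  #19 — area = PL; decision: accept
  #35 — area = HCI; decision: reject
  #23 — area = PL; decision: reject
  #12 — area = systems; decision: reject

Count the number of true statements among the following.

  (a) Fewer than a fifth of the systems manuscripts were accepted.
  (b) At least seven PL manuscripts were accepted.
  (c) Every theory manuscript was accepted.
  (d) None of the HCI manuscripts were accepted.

(a) systems: |A| = 8, |A ∩ B| = 1; needs |A ∩ B| / |A| < 1/5 — true.
(b) PL: |A| = 8, |A ∩ B| = 7; needs |A ∩ B| ≥ 7 — true.
(c) theory: |A| = 5, |A ∩ B| = 4; needs A ⊆ B, i.e. every element of A is in B (|A ∖ B| = 0) — false.
(d) HCI: |A| = 8, |A ∩ B| = 0; needs A ∩ B = ∅ (|A ∩ B| = 0) — true.

3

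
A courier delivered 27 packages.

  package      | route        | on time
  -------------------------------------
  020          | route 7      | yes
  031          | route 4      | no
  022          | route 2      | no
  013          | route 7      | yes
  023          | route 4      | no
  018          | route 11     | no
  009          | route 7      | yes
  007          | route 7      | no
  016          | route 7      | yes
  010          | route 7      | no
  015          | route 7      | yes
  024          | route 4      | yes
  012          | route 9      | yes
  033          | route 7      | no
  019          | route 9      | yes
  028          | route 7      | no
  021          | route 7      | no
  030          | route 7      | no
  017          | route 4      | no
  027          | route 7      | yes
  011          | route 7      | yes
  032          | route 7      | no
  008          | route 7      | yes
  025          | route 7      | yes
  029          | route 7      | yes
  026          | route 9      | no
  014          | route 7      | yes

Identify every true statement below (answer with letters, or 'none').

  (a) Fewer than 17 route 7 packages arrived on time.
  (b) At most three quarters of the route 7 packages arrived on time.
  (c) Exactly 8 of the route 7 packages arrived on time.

|A| = 18, |A ∩ B| = 11, |A ∖ B| = 7.
(a) |A ∩ B| < 17: holds.
(b) |A ∩ B| / |A| ≤ 3/4: holds.
(c) |A ∩ B| = 8: fails.

(a), (b)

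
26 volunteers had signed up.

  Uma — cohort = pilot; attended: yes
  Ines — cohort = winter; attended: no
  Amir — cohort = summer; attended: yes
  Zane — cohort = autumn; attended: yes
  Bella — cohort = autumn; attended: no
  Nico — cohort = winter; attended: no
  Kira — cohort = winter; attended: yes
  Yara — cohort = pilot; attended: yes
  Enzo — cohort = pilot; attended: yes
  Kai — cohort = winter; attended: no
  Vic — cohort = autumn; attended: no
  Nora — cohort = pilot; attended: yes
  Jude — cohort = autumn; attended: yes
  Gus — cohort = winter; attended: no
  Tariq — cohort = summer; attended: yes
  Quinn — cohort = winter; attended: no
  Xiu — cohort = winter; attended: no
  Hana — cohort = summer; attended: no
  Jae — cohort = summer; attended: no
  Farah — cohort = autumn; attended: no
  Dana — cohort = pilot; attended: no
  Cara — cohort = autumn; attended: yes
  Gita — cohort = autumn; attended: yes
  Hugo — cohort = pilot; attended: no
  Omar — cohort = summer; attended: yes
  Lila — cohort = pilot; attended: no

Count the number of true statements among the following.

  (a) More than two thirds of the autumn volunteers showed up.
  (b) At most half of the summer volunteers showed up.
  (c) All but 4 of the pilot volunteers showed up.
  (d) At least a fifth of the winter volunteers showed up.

0

(a) autumn: |A| = 7, |A ∩ B| = 4; needs |A ∩ B| / |A| > 2/3 — false.
(b) summer: |A| = 5, |A ∩ B| = 3; needs |A ∩ B| ≤ |A ∖ B| — false.
(c) pilot: |A| = 7, |A ∩ B| = 4; needs |A ∖ B| = 4 — false.
(d) winter: |A| = 7, |A ∩ B| = 1; needs |A ∩ B| / |A| ≥ 1/5 — false.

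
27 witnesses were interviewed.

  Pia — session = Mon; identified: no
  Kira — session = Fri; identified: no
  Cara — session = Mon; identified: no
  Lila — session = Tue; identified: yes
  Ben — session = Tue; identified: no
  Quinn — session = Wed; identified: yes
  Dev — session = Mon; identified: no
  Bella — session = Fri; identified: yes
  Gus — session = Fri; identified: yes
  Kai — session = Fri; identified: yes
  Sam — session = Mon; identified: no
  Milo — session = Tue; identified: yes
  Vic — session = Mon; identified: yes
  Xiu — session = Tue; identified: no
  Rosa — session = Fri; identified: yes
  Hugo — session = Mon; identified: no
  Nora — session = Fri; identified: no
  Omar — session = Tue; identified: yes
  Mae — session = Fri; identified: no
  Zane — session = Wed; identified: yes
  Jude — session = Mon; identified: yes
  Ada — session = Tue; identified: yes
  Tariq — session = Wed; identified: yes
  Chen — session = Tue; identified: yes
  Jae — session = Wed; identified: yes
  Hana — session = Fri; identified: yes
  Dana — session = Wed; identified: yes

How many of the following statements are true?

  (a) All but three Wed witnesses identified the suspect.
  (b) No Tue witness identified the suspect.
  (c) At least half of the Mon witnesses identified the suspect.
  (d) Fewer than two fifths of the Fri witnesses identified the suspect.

(a) Wed: |A| = 5, |A ∩ B| = 5; needs |A ∖ B| = 3 — false.
(b) Tue: |A| = 7, |A ∩ B| = 5; needs A ∩ B = ∅ (|A ∩ B| = 0) — false.
(c) Mon: |A| = 7, |A ∩ B| = 2; needs |A ∩ B| ≥ |A ∖ B| — false.
(d) Fri: |A| = 8, |A ∩ B| = 5; needs |A ∩ B| / |A| < 2/5 — false.

0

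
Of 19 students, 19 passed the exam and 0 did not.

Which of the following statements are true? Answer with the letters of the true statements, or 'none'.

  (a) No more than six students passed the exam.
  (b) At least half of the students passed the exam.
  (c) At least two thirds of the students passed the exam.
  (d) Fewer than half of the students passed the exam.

(b), (c)

|A| = 19, |A ∩ B| = 19, |A ∖ B| = 0.
(a) |A ∩ B| ≤ 6: fails.
(b) |A ∩ B| ≥ |A ∖ B|: holds.
(c) |A ∩ B| / |A| ≥ 2/3: holds.
(d) |A ∩ B| < |A ∖ B|: fails.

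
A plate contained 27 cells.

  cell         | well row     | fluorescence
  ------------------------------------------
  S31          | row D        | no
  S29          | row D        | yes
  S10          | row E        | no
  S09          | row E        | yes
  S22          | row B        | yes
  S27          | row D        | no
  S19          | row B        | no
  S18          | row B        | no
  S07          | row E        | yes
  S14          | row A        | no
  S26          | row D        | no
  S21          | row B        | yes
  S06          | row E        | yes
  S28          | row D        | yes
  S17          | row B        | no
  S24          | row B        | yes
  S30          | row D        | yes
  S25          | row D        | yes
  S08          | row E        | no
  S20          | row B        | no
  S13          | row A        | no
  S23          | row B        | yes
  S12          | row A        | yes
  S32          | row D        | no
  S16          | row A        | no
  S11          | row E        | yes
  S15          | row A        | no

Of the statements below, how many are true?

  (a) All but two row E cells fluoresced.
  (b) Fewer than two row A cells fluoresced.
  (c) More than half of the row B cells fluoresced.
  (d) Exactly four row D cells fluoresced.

(a) row E: |A| = 6, |A ∩ B| = 4; needs |A ∖ B| = 2 — true.
(b) row A: |A| = 5, |A ∩ B| = 1; needs |A ∩ B| < 2 — true.
(c) row B: |A| = 8, |A ∩ B| = 4; needs |A ∩ B| > |A ∖ B| — false.
(d) row D: |A| = 8, |A ∩ B| = 4; needs |A ∩ B| = 4 — true.

3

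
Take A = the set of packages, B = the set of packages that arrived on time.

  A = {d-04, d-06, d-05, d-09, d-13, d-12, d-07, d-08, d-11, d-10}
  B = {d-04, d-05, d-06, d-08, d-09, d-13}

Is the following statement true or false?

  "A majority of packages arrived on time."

True

Truth condition: |A ∩ B| > |A ∖ B|.
A (the restrictor) = {d-04, d-06, d-05, d-09, d-13, d-12, d-07, d-08, d-11, d-10}, |A| = 10.
A ∩ B = {d-04, d-06, d-05, d-09, d-13, d-08}, so |A ∩ B| = 6.
A ∖ B = {d-12, d-07, d-11, d-10}, so |A ∖ B| = 4.
6 > 4, so the statement is true.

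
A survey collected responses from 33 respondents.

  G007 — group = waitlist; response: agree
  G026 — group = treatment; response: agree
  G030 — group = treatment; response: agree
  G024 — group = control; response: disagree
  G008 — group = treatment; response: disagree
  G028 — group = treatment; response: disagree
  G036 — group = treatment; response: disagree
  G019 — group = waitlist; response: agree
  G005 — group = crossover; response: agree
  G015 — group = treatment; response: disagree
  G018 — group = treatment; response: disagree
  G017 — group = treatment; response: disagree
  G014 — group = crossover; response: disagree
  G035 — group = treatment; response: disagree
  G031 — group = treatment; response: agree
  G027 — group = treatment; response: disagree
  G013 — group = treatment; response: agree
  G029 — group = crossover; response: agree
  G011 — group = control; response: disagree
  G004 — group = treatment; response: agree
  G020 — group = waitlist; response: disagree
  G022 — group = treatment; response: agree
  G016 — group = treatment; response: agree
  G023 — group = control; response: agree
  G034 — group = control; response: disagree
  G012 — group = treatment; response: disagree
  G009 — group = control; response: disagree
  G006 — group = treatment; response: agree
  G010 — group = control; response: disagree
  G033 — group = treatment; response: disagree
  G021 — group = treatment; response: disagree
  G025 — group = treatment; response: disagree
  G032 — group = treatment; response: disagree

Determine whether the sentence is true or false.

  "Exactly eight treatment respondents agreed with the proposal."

True

Truth condition: |A ∩ B| = 8.
|A| = 21, |A ∩ B| = 8, |A ∖ B| = 13.
|A ∩ B| = 8, so the statement is true.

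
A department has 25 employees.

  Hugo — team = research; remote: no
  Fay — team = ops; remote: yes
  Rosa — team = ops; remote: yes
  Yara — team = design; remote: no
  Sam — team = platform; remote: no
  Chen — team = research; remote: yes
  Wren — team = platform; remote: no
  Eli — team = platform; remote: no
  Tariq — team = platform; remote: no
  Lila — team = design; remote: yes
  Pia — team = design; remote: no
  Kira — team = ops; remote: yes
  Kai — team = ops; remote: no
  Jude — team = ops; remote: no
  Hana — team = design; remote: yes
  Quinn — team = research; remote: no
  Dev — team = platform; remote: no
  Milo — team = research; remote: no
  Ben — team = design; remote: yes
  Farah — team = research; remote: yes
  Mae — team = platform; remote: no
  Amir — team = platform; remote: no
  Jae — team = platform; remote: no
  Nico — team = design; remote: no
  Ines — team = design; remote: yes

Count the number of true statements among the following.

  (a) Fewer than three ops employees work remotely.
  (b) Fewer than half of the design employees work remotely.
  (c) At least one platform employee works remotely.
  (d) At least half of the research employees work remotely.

0

(a) ops: |A| = 5, |A ∩ B| = 3; needs |A ∩ B| < 3 — false.
(b) design: |A| = 7, |A ∩ B| = 4; needs |A ∩ B| < |A ∖ B| — false.
(c) platform: |A| = 8, |A ∩ B| = 0; needs A ∩ B ≠ ∅ (|A ∩ B| ≥ 1) — false.
(d) research: |A| = 5, |A ∩ B| = 2; needs |A ∩ B| ≥ |A ∖ B| — false.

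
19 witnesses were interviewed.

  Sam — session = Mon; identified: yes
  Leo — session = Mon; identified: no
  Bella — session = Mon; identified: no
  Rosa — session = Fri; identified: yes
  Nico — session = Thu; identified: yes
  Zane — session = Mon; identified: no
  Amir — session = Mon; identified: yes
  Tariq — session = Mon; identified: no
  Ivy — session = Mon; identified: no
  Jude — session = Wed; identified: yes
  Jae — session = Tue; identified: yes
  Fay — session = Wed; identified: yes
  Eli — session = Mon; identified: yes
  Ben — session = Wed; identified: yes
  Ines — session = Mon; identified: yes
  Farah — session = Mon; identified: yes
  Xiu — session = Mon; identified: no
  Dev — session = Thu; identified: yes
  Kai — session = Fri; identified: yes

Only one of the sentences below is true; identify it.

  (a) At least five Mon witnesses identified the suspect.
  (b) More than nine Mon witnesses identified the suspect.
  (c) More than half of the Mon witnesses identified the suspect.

(a)

|A| = 11, |A ∩ B| = 5, |A ∖ B| = 6.
(a) requires |A ∩ B| ≥ 5: true.
(b) requires |A ∩ B| > 9: false.
(c) requires |A ∩ B| > |A ∖ B|: false.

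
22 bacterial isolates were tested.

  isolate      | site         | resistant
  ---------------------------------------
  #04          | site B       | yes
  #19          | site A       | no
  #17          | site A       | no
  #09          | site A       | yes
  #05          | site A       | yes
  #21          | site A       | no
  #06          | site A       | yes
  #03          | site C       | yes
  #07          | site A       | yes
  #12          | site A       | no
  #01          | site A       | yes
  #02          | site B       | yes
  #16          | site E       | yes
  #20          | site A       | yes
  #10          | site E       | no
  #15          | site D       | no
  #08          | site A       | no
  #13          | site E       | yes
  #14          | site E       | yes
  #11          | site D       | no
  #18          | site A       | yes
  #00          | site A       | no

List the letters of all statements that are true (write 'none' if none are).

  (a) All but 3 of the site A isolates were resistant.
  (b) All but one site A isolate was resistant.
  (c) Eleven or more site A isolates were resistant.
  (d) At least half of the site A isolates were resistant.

(d)

|A| = 13, |A ∩ B| = 7, |A ∖ B| = 6.
(a) |A ∖ B| = 3: fails.
(b) |A ∖ B| = 1: fails.
(c) |A ∩ B| ≥ 11: fails.
(d) |A ∩ B| ≥ |A ∖ B|: holds.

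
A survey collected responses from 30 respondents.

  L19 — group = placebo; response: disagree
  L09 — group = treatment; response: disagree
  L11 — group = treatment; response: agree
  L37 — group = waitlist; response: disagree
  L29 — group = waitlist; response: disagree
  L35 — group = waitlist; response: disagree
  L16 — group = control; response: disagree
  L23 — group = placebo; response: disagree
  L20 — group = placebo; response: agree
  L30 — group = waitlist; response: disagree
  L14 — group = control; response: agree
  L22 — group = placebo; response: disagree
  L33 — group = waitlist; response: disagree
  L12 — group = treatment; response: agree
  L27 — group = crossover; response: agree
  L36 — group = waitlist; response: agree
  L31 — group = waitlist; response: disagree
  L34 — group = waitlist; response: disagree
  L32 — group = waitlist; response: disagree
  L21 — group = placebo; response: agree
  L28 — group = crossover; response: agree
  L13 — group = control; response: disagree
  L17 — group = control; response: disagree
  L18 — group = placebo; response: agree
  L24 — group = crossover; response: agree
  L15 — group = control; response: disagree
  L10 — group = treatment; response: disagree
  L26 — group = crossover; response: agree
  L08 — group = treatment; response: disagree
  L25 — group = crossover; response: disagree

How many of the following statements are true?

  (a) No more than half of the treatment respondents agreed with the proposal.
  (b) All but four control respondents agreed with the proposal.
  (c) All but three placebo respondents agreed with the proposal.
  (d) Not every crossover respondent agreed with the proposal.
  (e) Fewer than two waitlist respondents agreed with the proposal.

5

(a) treatment: |A| = 5, |A ∩ B| = 2; needs |A ∩ B| ≤ |A ∖ B| — true.
(b) control: |A| = 5, |A ∩ B| = 1; needs |A ∖ B| = 4 — true.
(c) placebo: |A| = 6, |A ∩ B| = 3; needs |A ∖ B| = 3 — true.
(d) crossover: |A| = 5, |A ∩ B| = 4; needs A ⊄ B (|A ∖ B| ≥ 1) — true.
(e) waitlist: |A| = 9, |A ∩ B| = 1; needs |A ∩ B| < 2 — true.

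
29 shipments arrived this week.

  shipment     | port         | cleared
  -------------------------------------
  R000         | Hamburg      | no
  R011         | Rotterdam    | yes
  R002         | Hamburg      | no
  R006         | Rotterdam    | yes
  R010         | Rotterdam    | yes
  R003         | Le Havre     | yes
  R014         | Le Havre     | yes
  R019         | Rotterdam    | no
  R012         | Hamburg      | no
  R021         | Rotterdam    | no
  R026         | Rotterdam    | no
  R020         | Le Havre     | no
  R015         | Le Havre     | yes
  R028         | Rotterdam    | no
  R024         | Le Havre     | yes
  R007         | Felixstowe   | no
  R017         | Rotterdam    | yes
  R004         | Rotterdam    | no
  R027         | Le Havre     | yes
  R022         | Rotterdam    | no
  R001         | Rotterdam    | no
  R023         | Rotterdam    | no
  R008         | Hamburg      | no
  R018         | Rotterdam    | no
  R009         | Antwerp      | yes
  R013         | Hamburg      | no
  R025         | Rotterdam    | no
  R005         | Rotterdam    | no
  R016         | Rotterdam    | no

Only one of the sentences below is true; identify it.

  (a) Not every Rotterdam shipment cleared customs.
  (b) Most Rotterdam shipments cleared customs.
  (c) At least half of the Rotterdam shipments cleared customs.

|A| = 16, |A ∩ B| = 4, |A ∖ B| = 12.
(a) requires A ⊄ B (|A ∖ B| ≥ 1): true.
(b) requires |A ∩ B| > |A ∖ B|: false.
(c) requires |A ∩ B| ≥ |A ∖ B|: false.

(a)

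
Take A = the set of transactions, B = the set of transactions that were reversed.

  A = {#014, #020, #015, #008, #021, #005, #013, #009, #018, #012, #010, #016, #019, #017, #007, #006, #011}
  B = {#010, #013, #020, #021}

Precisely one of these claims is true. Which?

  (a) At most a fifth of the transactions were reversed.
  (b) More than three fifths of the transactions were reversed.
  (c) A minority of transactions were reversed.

|A| = 17, |A ∩ B| = 4, |A ∖ B| = 13.
(a) requires |A ∩ B| / |A| ≤ 1/5: false.
(b) requires |A ∩ B| / |A| > 3/5: false.
(c) requires |A ∩ B| < |A ∖ B|: true.

(c)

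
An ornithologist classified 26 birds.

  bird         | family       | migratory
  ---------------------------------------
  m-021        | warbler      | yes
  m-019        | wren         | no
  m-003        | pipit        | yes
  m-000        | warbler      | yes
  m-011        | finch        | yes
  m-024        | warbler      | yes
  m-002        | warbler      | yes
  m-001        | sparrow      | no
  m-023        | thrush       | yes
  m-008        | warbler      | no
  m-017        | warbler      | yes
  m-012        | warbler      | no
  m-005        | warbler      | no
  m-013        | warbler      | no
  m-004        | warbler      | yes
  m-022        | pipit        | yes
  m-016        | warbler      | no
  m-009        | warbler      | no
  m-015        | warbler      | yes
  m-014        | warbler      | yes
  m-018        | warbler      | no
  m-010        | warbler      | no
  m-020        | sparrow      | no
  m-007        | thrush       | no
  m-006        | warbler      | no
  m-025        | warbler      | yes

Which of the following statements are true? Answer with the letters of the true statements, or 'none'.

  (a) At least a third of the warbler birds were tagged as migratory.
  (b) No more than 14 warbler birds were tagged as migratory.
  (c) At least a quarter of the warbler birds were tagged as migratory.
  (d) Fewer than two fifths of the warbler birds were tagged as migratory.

(a), (b), (c)

|A| = 18, |A ∩ B| = 9, |A ∖ B| = 9.
(a) |A ∩ B| / |A| ≥ 1/3: holds.
(b) |A ∩ B| ≤ 14: holds.
(c) |A ∩ B| / |A| ≥ 1/4: holds.
(d) |A ∩ B| / |A| < 2/5: fails.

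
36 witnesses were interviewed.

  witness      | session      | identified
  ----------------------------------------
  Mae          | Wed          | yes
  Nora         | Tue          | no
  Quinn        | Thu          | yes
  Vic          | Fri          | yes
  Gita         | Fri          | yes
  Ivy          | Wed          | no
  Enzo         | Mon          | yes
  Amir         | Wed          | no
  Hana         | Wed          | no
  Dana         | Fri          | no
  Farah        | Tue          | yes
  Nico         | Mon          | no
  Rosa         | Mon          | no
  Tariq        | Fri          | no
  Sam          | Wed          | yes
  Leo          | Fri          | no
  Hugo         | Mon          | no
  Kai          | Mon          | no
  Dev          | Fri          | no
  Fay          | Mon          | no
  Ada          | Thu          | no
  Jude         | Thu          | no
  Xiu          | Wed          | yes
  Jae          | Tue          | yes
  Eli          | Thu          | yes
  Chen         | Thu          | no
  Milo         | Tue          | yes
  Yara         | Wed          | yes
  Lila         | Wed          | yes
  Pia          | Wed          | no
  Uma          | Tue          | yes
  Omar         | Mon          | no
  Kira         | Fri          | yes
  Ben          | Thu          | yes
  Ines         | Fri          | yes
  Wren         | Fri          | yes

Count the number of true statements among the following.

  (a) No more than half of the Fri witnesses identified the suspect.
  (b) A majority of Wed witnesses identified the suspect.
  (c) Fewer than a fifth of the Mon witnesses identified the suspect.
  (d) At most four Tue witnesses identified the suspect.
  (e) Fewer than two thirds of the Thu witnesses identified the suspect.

(a) Fri: |A| = 9, |A ∩ B| = 5; needs |A ∩ B| ≤ |A ∖ B| — false.
(b) Wed: |A| = 9, |A ∩ B| = 5; needs |A ∩ B| > |A ∖ B| — true.
(c) Mon: |A| = 7, |A ∩ B| = 1; needs |A ∩ B| / |A| < 1/5 — true.
(d) Tue: |A| = 5, |A ∩ B| = 4; needs |A ∩ B| ≤ 4 — true.
(e) Thu: |A| = 6, |A ∩ B| = 3; needs |A ∩ B| / |A| < 2/3 — true.

4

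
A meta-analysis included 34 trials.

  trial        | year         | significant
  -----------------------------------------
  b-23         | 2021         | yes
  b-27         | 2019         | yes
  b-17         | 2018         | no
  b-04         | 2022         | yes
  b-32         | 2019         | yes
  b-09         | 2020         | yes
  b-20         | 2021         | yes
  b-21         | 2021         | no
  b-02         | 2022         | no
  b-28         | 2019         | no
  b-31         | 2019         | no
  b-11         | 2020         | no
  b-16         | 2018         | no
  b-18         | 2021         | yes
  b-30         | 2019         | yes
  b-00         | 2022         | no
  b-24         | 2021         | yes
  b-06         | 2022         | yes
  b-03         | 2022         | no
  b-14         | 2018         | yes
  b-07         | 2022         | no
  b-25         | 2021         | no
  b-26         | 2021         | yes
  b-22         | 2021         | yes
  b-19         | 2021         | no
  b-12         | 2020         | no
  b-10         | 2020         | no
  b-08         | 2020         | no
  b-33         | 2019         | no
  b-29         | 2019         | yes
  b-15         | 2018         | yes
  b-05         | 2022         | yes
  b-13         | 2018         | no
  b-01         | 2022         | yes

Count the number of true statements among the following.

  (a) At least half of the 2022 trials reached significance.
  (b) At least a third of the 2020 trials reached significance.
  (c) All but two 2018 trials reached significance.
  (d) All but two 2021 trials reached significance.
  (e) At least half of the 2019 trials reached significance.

2

(a) 2022: |A| = 8, |A ∩ B| = 4; needs |A ∩ B| ≥ |A ∖ B| — true.
(b) 2020: |A| = 5, |A ∩ B| = 1; needs |A ∩ B| / |A| ≥ 1/3 — false.
(c) 2018: |A| = 5, |A ∩ B| = 2; needs |A ∖ B| = 2 — false.
(d) 2021: |A| = 9, |A ∩ B| = 6; needs |A ∖ B| = 2 — false.
(e) 2019: |A| = 7, |A ∩ B| = 4; needs |A ∩ B| ≥ |A ∖ B| — true.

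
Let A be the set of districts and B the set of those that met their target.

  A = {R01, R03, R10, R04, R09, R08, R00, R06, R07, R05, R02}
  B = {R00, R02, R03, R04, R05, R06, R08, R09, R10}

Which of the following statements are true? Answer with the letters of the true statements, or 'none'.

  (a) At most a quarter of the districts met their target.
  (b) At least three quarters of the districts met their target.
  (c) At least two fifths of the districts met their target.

(b), (c)

|A| = 11, |A ∩ B| = 9, |A ∖ B| = 2.
(a) |A ∩ B| / |A| ≤ 1/4: fails.
(b) |A ∩ B| / |A| ≥ 3/4: holds.
(c) |A ∩ B| / |A| ≥ 2/5: holds.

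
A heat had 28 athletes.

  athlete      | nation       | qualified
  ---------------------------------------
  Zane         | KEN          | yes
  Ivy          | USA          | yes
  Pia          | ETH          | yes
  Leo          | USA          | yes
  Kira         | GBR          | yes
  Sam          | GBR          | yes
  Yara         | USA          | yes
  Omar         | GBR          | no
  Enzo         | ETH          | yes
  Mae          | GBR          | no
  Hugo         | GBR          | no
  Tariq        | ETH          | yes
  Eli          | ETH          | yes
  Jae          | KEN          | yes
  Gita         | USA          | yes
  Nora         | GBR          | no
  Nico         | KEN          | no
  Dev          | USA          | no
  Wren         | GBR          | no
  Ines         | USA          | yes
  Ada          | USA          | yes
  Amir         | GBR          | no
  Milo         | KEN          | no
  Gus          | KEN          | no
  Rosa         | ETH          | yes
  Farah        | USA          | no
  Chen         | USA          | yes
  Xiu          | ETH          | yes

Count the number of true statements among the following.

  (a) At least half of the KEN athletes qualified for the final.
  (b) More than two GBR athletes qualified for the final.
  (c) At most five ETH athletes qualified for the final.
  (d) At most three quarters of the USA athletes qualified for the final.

(a) KEN: |A| = 5, |A ∩ B| = 2; needs |A ∩ B| ≥ |A ∖ B| — false.
(b) GBR: |A| = 8, |A ∩ B| = 2; needs |A ∩ B| > 2 — false.
(c) ETH: |A| = 6, |A ∩ B| = 6; needs |A ∩ B| ≤ 5 — false.
(d) USA: |A| = 9, |A ∩ B| = 7; needs |A ∩ B| / |A| ≤ 3/4 — false.

0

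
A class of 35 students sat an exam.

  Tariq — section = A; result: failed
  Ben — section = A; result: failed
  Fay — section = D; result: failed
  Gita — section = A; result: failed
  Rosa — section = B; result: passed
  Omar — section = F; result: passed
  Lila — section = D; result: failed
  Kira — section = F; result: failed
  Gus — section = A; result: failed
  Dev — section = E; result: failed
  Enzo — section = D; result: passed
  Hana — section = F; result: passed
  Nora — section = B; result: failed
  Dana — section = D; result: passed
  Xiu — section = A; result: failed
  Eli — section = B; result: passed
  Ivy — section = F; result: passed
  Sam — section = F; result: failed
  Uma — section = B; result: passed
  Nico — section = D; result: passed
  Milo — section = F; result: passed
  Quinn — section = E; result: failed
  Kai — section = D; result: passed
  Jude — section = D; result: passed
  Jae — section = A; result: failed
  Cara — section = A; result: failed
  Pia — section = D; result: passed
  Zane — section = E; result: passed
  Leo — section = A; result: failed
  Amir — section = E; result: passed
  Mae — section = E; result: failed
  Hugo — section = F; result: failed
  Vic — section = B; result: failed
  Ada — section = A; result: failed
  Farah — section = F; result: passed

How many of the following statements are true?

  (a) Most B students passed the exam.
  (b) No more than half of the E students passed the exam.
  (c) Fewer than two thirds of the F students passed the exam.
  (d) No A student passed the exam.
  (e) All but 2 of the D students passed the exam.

5

(a) B: |A| = 5, |A ∩ B| = 3; needs |A ∩ B| > |A ∖ B| — true.
(b) E: |A| = 5, |A ∩ B| = 2; needs |A ∩ B| ≤ |A ∖ B| — true.
(c) F: |A| = 8, |A ∩ B| = 5; needs |A ∩ B| / |A| < 2/3 — true.
(d) A: |A| = 9, |A ∩ B| = 0; needs A ∩ B = ∅ (|A ∩ B| = 0) — true.
(e) D: |A| = 8, |A ∩ B| = 6; needs |A ∖ B| = 2 — true.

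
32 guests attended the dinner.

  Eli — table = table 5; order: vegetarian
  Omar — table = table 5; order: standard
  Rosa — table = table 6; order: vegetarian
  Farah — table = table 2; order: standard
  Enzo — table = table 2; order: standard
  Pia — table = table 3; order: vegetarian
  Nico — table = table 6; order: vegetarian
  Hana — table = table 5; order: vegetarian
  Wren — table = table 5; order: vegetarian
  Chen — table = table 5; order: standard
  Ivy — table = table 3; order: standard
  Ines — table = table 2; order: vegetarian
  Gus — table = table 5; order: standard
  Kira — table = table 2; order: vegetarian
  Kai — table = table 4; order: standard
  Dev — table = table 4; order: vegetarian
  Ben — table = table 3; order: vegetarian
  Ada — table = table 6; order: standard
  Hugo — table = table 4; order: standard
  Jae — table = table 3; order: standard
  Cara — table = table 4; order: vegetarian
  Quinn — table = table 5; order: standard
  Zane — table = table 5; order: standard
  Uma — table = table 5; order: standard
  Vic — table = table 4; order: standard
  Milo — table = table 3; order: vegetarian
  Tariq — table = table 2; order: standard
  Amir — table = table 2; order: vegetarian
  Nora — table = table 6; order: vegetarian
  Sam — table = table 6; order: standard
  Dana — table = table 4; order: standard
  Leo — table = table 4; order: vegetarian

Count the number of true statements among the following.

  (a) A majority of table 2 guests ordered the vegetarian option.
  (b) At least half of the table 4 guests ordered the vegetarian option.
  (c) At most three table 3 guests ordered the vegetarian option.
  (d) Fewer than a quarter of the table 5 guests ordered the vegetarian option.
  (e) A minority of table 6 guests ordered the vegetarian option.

(a) table 2: |A| = 6, |A ∩ B| = 3; needs |A ∩ B| > |A ∖ B| — false.
(b) table 4: |A| = 7, |A ∩ B| = 3; needs |A ∩ B| ≥ |A ∖ B| — false.
(c) table 3: |A| = 5, |A ∩ B| = 3; needs |A ∩ B| ≤ 3 — true.
(d) table 5: |A| = 9, |A ∩ B| = 3; needs |A ∩ B| / |A| < 1/4 — false.
(e) table 6: |A| = 5, |A ∩ B| = 3; needs |A ∩ B| < |A ∖ B| — false.

1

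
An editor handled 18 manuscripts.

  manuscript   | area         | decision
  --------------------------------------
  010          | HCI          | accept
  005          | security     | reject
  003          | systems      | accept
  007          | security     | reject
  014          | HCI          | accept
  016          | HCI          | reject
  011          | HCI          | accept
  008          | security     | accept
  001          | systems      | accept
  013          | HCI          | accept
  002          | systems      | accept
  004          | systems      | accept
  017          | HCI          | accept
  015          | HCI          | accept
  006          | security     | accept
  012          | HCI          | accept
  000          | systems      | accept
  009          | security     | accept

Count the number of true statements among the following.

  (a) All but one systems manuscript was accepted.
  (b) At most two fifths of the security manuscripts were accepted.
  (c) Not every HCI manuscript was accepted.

(a) systems: |A| = 5, |A ∩ B| = 5; needs |A ∖ B| = 1 — false.
(b) security: |A| = 5, |A ∩ B| = 3; needs |A ∩ B| / |A| ≤ 2/5 — false.
(c) HCI: |A| = 8, |A ∩ B| = 7; needs A ⊄ B (|A ∖ B| ≥ 1) — true.

1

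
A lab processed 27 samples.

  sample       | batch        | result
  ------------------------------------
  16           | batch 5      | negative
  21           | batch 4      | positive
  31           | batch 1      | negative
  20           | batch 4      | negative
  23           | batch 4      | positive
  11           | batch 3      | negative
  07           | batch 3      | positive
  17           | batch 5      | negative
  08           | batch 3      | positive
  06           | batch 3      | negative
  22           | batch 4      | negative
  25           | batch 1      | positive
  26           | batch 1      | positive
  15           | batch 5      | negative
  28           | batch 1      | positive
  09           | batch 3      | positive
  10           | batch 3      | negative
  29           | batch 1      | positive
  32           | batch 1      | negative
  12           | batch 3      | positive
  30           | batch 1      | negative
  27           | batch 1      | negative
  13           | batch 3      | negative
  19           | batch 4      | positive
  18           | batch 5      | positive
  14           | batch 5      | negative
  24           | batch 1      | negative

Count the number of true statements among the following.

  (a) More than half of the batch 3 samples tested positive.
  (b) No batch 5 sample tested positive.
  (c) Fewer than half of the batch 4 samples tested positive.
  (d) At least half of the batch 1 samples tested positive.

(a) batch 3: |A| = 8, |A ∩ B| = 4; needs |A ∩ B| > |A ∖ B| — false.
(b) batch 5: |A| = 5, |A ∩ B| = 1; needs A ∩ B = ∅ (|A ∩ B| = 0) — false.
(c) batch 4: |A| = 5, |A ∩ B| = 3; needs |A ∩ B| < |A ∖ B| — false.
(d) batch 1: |A| = 9, |A ∩ B| = 4; needs |A ∩ B| ≥ |A ∖ B| — false.

0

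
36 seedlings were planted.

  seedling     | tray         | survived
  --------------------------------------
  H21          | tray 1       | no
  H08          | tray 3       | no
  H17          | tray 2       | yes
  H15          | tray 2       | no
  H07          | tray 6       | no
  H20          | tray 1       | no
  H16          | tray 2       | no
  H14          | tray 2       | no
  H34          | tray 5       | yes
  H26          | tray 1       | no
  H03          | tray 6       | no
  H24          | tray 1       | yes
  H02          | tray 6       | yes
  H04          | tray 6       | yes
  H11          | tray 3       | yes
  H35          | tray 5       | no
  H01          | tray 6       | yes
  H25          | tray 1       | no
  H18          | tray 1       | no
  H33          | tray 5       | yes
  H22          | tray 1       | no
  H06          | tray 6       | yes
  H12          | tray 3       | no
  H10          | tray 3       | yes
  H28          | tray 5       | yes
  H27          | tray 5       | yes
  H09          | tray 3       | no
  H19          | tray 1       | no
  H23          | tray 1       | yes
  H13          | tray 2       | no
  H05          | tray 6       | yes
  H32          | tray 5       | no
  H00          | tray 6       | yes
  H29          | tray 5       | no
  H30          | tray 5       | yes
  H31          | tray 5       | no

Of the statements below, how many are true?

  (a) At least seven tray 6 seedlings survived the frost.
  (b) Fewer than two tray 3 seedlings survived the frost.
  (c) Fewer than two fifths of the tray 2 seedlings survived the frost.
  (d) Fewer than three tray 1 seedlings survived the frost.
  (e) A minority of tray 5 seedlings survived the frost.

2

(a) tray 6: |A| = 8, |A ∩ B| = 6; needs |A ∩ B| ≥ 7 — false.
(b) tray 3: |A| = 5, |A ∩ B| = 2; needs |A ∩ B| < 2 — false.
(c) tray 2: |A| = 5, |A ∩ B| = 1; needs |A ∩ B| / |A| < 2/5 — true.
(d) tray 1: |A| = 9, |A ∩ B| = 2; needs |A ∩ B| < 3 — true.
(e) tray 5: |A| = 9, |A ∩ B| = 5; needs |A ∩ B| < |A ∖ B| — false.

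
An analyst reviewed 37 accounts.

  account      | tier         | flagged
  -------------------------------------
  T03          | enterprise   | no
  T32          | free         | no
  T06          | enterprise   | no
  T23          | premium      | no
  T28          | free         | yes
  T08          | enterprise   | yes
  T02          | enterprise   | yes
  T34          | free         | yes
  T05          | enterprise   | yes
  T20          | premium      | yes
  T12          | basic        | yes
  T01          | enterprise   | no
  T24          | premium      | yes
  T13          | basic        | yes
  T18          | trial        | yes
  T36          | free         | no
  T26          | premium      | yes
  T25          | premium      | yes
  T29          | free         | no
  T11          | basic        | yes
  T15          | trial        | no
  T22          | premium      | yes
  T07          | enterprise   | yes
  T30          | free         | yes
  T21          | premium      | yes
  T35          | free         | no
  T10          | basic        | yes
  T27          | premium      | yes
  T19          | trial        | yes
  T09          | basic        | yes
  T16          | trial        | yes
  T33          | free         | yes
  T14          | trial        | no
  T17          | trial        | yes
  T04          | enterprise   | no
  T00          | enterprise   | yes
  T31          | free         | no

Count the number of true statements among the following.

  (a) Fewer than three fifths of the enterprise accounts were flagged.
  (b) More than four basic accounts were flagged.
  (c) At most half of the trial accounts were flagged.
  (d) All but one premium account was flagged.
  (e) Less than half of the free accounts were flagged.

(a) enterprise: |A| = 9, |A ∩ B| = 5; needs |A ∩ B| / |A| < 3/5 — true.
(b) basic: |A| = 5, |A ∩ B| = 5; needs |A ∩ B| > 4 — true.
(c) trial: |A| = 6, |A ∩ B| = 4; needs |A ∩ B| ≤ |A ∖ B| — false.
(d) premium: |A| = 8, |A ∩ B| = 7; needs |A ∖ B| = 1 — true.
(e) free: |A| = 9, |A ∩ B| = 4; needs |A ∩ B| < |A ∖ B| — true.

4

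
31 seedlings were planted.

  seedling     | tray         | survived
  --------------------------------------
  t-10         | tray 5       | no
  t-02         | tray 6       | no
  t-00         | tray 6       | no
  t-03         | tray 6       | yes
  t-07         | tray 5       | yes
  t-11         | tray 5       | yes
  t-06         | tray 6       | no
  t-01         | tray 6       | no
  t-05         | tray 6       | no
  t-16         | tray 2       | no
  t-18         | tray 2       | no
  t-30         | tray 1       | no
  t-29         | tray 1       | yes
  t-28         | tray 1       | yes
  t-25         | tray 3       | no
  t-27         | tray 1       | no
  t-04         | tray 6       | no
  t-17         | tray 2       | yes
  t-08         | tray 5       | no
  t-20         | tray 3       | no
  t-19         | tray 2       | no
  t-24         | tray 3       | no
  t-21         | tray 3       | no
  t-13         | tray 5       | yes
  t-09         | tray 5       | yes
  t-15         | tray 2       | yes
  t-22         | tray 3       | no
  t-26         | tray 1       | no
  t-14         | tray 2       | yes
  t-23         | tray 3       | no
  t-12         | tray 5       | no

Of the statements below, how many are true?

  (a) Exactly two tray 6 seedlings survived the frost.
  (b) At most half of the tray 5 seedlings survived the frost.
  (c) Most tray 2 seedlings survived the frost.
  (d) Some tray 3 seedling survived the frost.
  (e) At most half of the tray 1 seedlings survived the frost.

1

(a) tray 6: |A| = 7, |A ∩ B| = 1; needs |A ∩ B| = 2 — false.
(b) tray 5: |A| = 7, |A ∩ B| = 4; needs |A ∩ B| ≤ |A ∖ B| — false.
(c) tray 2: |A| = 6, |A ∩ B| = 3; needs |A ∩ B| > |A ∖ B| — false.
(d) tray 3: |A| = 6, |A ∩ B| = 0; needs A ∩ B ≠ ∅ (|A ∩ B| ≥ 1) — false.
(e) tray 1: |A| = 5, |A ∩ B| = 2; needs |A ∩ B| ≤ |A ∖ B| — true.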